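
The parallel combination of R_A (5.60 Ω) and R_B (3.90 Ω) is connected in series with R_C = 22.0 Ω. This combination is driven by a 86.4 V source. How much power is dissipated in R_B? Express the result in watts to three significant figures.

Collapse the R_A‖R_B pair into one equivalent R_p; then R_p and R_C form a series string.
R_p = (5.60×3.90)/(5.60+3.90) = 2.299 Ω
R_total = R_p + 22.0 = 2.299 + 22.0 = 24.30 Ω
I = V / R_total = 86.4 / 24.30 = 3.556 A
Voltage across the parallel pair: V_p = I × R_p = 3.556 × 2.299 = 8.174 V
R_B has V_p across it, so P = V_p²/R_B.
P_R_B = (8.174)² / 3.90 = 17.13 W

17.1 W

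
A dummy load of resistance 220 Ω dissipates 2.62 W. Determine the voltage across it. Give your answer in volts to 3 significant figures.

24.0 V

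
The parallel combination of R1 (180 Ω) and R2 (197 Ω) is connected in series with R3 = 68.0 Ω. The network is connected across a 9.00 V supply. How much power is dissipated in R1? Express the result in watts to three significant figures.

0.152 W

Reduce the parallel combination to a single R_p; the circuit then becomes R_p in series with the remaining resistor.
R_p = (180×197)/(180+197) = 94.06 Ω
R_total = R_p + 68.0 = 94.06 + 68.0 = 162.1 Ω
I = V / R_total = 9.00 / 162.1 = 0.05554 A
Voltage across the parallel pair: V_p = I × R_p = 0.05554 × 94.06 = 5.224 V
R1 sits across V_p; its power is V_p²/R.
P_R1 = (5.224)² / 180 = 0.1516 W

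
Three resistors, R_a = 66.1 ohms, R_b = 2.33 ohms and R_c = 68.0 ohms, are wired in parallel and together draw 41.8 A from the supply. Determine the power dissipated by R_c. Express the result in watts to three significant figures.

Only the total current is stated, so first find the parallel equivalent to get the voltage across the combination.
1/R_eq = 1/66.1 + 1/2.33 + 1/68.0 ⇒ R_eq = 2.179 Ω
V = I_total × R_eq = 41.80 × 2.179 = 91.06 V
P_R_c = V² / R_c = (91.06)² / 68.0 = 122.0 W

122 W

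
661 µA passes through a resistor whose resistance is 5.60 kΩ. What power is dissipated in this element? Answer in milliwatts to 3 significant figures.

Knowing I and R, the power is just I²R — no need to find V first.
P = (0.0006610 A)² × 5600 Ω = 0.002447 W

2.45 mW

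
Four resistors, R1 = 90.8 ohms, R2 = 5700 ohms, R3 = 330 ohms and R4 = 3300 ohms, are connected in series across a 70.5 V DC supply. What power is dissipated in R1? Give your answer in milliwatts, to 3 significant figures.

The current is common to all series resistors; compute it, then apply P = I²R for the target.
R_total = 90.8 + 5700 + 330 + 3300 = 9421 Ω
I = V / R_total = 70.5 / 9421 = 0.007483 A
P_R1 = I² × R1 = (0.007483)² × 90.8 = 0.005085 W

5.08 mW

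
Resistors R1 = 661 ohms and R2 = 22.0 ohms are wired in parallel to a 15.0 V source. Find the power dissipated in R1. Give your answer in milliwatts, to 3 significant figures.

340 mW

Each parallel branch sees the full supply voltage, so P = V²/R applies directly to the target branch.
P_R1 = V² / R1 = (15.0)² / 661 Ω = 0.3404 W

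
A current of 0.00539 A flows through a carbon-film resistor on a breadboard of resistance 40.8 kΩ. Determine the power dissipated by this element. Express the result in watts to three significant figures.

1.19 W

The current through and the resistance of the element are both given; use P = I²R.
P = (0.005390 A)² × 40800 Ω = 1.185 W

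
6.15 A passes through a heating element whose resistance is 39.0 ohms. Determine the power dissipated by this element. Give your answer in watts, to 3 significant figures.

The current through and the resistance of the element are both given; use P = I²R.
P = (6.150 A)² × 39.0 Ω = 1475 W

1480 W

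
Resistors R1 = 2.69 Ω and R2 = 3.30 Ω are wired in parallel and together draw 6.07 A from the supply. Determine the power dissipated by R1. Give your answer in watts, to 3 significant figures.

30.1 W

Only the total current is stated, so first find the parallel equivalent to get the voltage across the combination.
1/R_eq = 1/2.69 + 1/3.30 ⇒ R_eq = 1.482 Ω
V = I_total × R_eq = 6.070 × 1.482 = 8.996 V
P_R1 = V² / R1 = (8.996)² / 2.69 = 30.08 W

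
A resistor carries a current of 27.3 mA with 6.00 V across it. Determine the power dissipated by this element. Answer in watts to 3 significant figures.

0.164 W

With V and I both given, power follows immediately from P = V I.
P = 6.00 V × 0.02730 A = 0.1638 W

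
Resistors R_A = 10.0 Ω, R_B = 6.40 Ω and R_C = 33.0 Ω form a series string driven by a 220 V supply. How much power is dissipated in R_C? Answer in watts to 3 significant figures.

The current is common to all series resistors; compute it, then apply P = I²R for the target.
R_total = 10.0 + 6.40 + 33.0 = 49.40 Ω
I = V / R_total = 220 / 49.40 = 4.453 A
P_R_C = I² × R_C = (4.453)² × 33.0 = 654.5 W

654 W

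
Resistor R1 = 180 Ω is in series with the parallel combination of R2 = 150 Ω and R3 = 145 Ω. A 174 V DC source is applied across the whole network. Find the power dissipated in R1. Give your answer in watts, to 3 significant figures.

84.7 W

Collapse R2‖R3 to a single equivalent, reducing the network to two series elements.
R_p = (150×145)/(150+145) = 73.73 Ω
R_total = 180 + 73.73 = 253.7 Ω
I = V / R_total = 174 / 253.7 = 0.6858 A
R1 carries the full series current, so P = I²R.
P_R1 = (0.6858)² × 180 = 84.65 W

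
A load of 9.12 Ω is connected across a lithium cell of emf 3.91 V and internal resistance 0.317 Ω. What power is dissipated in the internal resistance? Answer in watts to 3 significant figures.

Internal loss is I²r, with I set by the total series resistance r+R.
I = ε / (r + R) = 3.91 / (0.317 + 9.12) = 0.4143 A
P_int = I² r = (0.4143)² × 0.317 = 0.05442 W

0.0544 W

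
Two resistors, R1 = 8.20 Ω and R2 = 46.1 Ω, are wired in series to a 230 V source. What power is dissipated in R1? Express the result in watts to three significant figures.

147 W

Every series element carries the same I. Get I from the total resistance, then P = I² × R1.
R_total = 8.20 + 46.1 = 54.30 Ω
I = V / R_total = 230 / 54.30 = 4.236 A
P_R1 = I² × R1 = (4.236)² × 8.20 = 147.1 W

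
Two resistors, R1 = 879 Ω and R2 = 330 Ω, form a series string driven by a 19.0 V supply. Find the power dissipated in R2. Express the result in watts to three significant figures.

The current is common to all series resistors; compute it, then apply P = I²R for the target.
R_total = 879 + 330 = 1209 Ω
I = V / R_total = 19.0 / 1209 = 0.01572 A
P_R2 = I² × R2 = (0.01572)² × 330 = 0.08150 W

0.0815 W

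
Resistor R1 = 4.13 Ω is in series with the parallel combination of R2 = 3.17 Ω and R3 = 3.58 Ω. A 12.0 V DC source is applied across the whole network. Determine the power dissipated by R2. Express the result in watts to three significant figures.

First combine the parallel branches into one equivalent R_p, then R1 + R_p is a series pair.
R_p = (3.17×3.58)/(3.17+3.58) = 1.681 Ω
R_total = 4.13 + 1.681 = 5.811 Ω
I = V / R_total = 12.0 / 5.811 = 2.065 A
Voltage across the parallel pair: V_p = I × R_p = 2.065 × 1.681 = 3.472 V
R2 sees V_p directly, so P = V_p² / R2.
P_R2 = (3.472)² / 3.17 = 3.802 W

3.80 W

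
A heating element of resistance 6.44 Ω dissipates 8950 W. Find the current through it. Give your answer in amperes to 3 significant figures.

37.3 A

Rearranging the power relation for the two known quantities gives I = √(P / R).
I = √(8950 / 6.44) = 37.28 A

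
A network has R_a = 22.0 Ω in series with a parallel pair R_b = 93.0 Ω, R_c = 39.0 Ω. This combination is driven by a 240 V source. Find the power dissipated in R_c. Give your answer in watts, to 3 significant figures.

Reduce the parallel pair to R_p first; the network is then a simple series string.
R_p = (93.0×39.0)/(93.0+39.0) = 27.48 Ω
R_total = 22.0 + 27.48 = 49.48 Ω
I = V / R_total = 240 / 49.48 = 4.851 A
Voltage across the parallel pair: V_p = I × R_p = 4.851 × 27.48 = 133.3 V
With V_p across R_c, its power is V_p²/R_c.
P_R_c = (133.3)² / 39.0 = 455.5 W

456 W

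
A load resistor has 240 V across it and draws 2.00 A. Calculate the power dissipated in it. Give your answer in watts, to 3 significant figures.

480 W

V and I are known directly — P = V I, no intermediate step needed.
P = 240 V × 2.000 A = 480.0 W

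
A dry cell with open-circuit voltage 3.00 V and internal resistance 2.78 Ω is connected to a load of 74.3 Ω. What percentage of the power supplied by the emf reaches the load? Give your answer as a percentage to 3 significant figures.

96.4 %

Efficiency is P_load / P_total. With a series r and R sharing the same I, P = I²R for each, so η = R/(R+r).
η = R / (R + r) = 74.3 / (74.3 + 2.78) = 0.9639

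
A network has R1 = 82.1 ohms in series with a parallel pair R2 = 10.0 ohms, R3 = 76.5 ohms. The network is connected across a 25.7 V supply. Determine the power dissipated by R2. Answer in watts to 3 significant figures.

0.625 W

Collapse R2‖R3 to a single equivalent, reducing the network to two series elements.
R_p = (10.0×76.5)/(10.0+76.5) = 8.844 Ω
R_total = 82.1 + 8.844 = 90.94 Ω
I = V / R_total = 25.7 / 90.94 = 0.2826 A
Voltage across the parallel pair: V_p = I × R_p = 0.2826 × 8.844 = 2.499 V
R2 sees V_p directly, so P = V_p² / R2.
P_R2 = (2.499)² / 10.0 = 0.6246 W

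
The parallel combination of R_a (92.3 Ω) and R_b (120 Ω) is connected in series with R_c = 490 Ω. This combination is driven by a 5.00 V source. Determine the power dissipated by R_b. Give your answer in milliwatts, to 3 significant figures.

1.93 mW

Collapse the R_a‖R_b pair into one equivalent R_p; then R_p and R_c form a series string.
R_p = (92.3×120)/(92.3+120) = 52.17 Ω
R_total = R_p + 490 = 52.17 + 490 = 542.2 Ω
I = V / R_total = 5.00 / 542.2 = 0.009222 A
Voltage across the parallel pair: V_p = I × R_p = 0.009222 × 52.17 = 0.4811 V
R_b sits across V_p; its power is V_p²/R.
P_R_b = (0.4811)² / 120 = 0.001929 W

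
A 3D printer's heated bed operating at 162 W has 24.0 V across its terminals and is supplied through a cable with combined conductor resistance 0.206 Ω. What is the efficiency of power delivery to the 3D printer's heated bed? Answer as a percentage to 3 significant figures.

I = P / V = 162 / 24.0 = 6.750 A through the cable.
P_line = I² R_line = (6.750)² × 0.206 = 9.386 W
P_source = P_load + P_line = 162.0 + 9.386 = 171.4 W
η = P_load / P_source = 162.0 / 171.4 = 0.9452

94.5 %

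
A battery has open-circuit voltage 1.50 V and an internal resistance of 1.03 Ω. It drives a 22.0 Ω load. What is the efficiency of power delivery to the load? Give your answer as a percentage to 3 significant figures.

95.5 %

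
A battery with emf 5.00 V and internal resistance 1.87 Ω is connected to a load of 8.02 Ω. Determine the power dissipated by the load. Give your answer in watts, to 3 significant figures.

2.05 W

With r and R in series, I = ε/(r+R); the load dissipates I²R.
I = ε / (r + R) = 5.00 / (1.87 + 8.02) = 0.5056 A
P_load = I² R = (0.5056)² × 8.02 = 2.050 W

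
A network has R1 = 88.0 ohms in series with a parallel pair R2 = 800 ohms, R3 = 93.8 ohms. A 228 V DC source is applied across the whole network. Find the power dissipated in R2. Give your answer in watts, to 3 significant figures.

Reduce the parallel pair to R_p first; the network is then a simple series string.
R_p = (800×93.8)/(800+93.8) = 83.96 Ω
R_total = 88.0 + 83.96 = 172.0 Ω
I = V / R_total = 228 / 172.0 = 1.326 A
Voltage across the parallel pair: V_p = I × R_p = 1.326 × 83.96 = 111.3 V
With V_p across R2, its power is V_p²/R2.
P_R2 = (111.3)² / 800 = 15.49 W

15.5 W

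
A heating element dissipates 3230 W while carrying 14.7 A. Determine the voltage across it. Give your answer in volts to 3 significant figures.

The two known quantities fix the third via V = P / I.
V = 3230 / 14.70 = 219.7 V

220 V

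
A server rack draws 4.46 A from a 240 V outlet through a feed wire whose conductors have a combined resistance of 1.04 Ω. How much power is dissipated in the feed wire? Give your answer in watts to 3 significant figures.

20.7 W

Only the current and the line resistance are needed for the I²R loss.
The feed wire carries the full 4.46 A.
P_line = I² R_line = (4.460)² × 1.04 = 20.69 W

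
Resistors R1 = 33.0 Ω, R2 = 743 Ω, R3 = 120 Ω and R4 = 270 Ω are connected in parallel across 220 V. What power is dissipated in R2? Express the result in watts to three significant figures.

65.1 W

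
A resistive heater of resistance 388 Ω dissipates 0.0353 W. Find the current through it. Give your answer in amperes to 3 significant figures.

0.00954 A

Inverting the appropriate power form: I = √(P / R).
I = √(0.0353 / 388) = 0.009538 A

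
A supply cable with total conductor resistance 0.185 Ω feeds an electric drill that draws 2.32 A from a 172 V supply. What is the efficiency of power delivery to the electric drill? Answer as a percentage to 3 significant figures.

99.8 %

The supply cable carries the full 2.32 A.
P_line = I² R_line = (2.320)² × 0.185 = 0.9957 W
P_source = V I = 172 × 2.320 = 399.0 W; P_load = 398.0 W
η = P_load / P_source = 398.0 / 399.0 = 0.9975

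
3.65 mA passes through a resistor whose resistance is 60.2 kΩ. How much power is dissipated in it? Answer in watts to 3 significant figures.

0.802 W

The current through and the resistance of the element are both given; use P = I²R.
P = (0.003650 A)² × 60200 Ω = 0.8020 W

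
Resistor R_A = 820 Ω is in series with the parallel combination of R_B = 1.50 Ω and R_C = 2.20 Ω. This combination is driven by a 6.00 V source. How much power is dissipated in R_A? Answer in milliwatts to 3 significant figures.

Reduce the parallel pair to R_p first; the network is then a simple series string.
R_p = (1.50×2.20)/(1.50+2.20) = 0.8919 Ω
R_total = 820 + 0.8919 = 820.9 Ω
I = V / R_total = 6.00 / 820.9 = 0.007309 A
R_A is in the main series path, so its power is I²R_A.
P_R_A = (0.007309)² × 820 = 0.04381 W

43.8 mW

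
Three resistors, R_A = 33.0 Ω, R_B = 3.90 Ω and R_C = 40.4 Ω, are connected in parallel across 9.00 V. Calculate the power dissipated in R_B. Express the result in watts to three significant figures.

20.8 W

Every branch has 9.00 V across it, so for R_B the power is simply V²/R.
P_R_B = V² / R_B = (9.00)² / 3.90 Ω = 20.77 W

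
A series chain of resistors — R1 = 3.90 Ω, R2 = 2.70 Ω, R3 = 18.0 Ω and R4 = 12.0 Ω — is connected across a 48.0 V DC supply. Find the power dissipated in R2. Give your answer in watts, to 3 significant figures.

Since the resistors are in series they all carry the loop current I = V/R_total; the power in any one is I²R.
R_total = 3.90 + 2.70 + 18.0 + 12.0 = 36.60 Ω
I = V / R_total = 48.0 / 36.60 = 1.311 A
P_R2 = I² × R2 = (1.311)² × 2.70 = 4.644 W

4.64 W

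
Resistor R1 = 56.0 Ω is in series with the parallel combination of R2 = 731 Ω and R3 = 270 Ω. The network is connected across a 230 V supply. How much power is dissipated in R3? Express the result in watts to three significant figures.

Collapse R2‖R3 to a single equivalent, reducing the network to two series elements.
R_p = (731×270)/(731+270) = 197.2 Ω
R_total = 56.0 + 197.2 = 253.2 Ω
I = V / R_total = 230 / 253.2 = 0.9085 A
Voltage across the parallel pair: V_p = I × R_p = 0.9085 × 197.2 = 179.1 V
R3 is across V_p, so use P = V²/R for that branch.
P_R3 = (179.1)² / 270 = 118.8 W

119 W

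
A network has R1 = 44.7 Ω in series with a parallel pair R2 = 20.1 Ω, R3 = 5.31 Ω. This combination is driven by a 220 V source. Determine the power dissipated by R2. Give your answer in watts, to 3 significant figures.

17.8 W

Reduce the parallel pair to R_p first; the network is then a simple series string.
R_p = (20.1×5.31)/(20.1+5.31) = 4.200 Ω
R_total = 44.7 + 4.200 = 48.90 Ω
I = V / R_total = 220 / 48.90 = 4.499 A
Voltage across the parallel pair: V_p = I × R_p = 4.499 × 4.200 = 18.90 V
R2 is across V_p, so use P = V²/R for that branch.
P_R2 = (18.90)² / 20.1 = 17.77 W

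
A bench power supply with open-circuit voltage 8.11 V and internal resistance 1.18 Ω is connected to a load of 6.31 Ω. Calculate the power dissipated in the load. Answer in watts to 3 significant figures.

With r and R in series, I = ε/(r+R); the load dissipates I²R.
I = ε / (r + R) = 8.11 / (1.18 + 6.31) = 1.083 A
P_load = I² R = (1.083)² × 6.31 = 7.398 W

7.40 W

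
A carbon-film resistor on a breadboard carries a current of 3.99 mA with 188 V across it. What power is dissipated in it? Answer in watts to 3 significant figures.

0.750 W

V and I are known directly — P = V I, no intermediate step needed.
P = 188 V × 0.003990 A = 0.7501 W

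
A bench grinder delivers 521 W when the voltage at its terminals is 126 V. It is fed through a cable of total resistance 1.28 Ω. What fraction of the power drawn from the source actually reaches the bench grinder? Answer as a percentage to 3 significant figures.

96.0 %

I = P / V = 521 / 126 = 4.135 A through the cable.
P_line = I² R_line = (4.135)² × 1.28 = 21.88 W
P_source = P_load + P_line = 521.0 + 21.88 = 542.9 W
η = P_load / P_source = 521.0 / 542.9 = 0.9597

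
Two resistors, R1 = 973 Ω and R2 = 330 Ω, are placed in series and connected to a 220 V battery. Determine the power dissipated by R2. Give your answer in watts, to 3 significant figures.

9.41 W

Every series element carries the same I. Get I from the total resistance, then P = I² × R2.
R_total = 973 + 330 = 1303 Ω
I = V / R_total = 220 / 1303 = 0.1688 A
P_R2 = I² × R2 = (0.1688)² × 330 = 9.407 W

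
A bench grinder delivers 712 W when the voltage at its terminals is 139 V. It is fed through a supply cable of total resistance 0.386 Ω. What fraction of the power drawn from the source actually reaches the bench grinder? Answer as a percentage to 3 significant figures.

I = P / V = 712 / 139 = 5.122 A through the supply cable.
P_line = I² R_line = (5.122)² × 0.386 = 10.13 W
P_source = P_load + P_line = 712.0 + 10.13 = 722.1 W
η = P_load / P_source = 712.0 / 722.1 = 0.9860

98.6 %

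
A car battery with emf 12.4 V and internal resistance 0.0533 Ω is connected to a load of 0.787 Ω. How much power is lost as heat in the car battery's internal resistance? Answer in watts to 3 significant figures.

Internal loss is I²r, with I set by the total series resistance r+R.
I = ε / (r + R) = 12.4 / (0.0533 + 0.787) = 14.76 A
P_int = I² r = (14.76)² × 0.0533 = 11.61 W

11.6 W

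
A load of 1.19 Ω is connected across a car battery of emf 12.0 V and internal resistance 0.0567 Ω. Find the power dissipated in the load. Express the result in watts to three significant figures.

110 W

The internal resistance and the load are in series, so the same I flows through both; get I from ε/(r+R), then I²R for the load.
I = ε / (r + R) = 12.0 / (0.0567 + 1.19) = 9.625 A
P_load = I² R = (9.625)² × 1.19 = 110.3 W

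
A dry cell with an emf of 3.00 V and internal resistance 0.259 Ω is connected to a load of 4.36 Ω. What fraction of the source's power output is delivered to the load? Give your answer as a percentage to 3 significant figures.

94.4 %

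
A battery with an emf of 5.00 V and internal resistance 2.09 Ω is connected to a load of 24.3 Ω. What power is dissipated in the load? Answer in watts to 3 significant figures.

0.872 W

Load and internal resistance form a series loop — compute the loop current, then the load power via I²R.
I = ε / (r + R) = 5.00 / (2.09 + 24.3) = 0.1895 A
P_load = I² R = (0.1895)² × 24.3 = 0.8723 W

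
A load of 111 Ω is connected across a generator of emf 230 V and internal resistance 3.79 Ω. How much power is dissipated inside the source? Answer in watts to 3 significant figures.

The source's internal resistance is just another series element carrying I; its dissipation is I²r.
I = ε / (r + R) = 230 / (3.79 + 111) = 2.004 A
P_int = I² r = (2.004)² × 3.79 = 15.22 W

15.2 W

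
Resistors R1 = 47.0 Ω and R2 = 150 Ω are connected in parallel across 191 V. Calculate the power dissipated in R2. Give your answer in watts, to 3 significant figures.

The supply voltage appears across each parallel branch — just use P = V²/R2.
P_R2 = V² / R2 = (191)² / 150 Ω = 243.2 W

243 W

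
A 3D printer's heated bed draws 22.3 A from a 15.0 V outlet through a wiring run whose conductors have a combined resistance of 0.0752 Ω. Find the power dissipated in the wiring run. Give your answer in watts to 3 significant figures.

37.4 W

Only the current and the line resistance are needed for the I²R loss.
The wiring run carries the full 22.3 A.
P_line = I² R_line = (22.30)² × 0.0752 = 37.40 W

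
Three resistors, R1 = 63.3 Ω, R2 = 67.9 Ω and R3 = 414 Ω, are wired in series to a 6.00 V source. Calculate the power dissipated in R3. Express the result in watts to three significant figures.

Series elements share the same current, so find I first, then use P = I²R.
R_total = 63.3 + 67.9 + 414 = 545.2 Ω
I = V / R_total = 6.00 / 545.2 = 0.01101 A
P_R3 = I² × R3 = (0.01101)² × 414 = 0.05014 W

0.0501 W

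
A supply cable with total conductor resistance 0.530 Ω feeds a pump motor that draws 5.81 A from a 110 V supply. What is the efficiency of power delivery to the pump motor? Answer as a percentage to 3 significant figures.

97.2 %

The supply cable carries the full 5.81 A.
P_line = I² R_line = (5.810)² × 0.530 = 17.89 W
P_source = V I = 110 × 5.810 = 639.1 W; P_load = 621.2 W
η = P_load / P_source = 621.2 / 639.1 = 0.9720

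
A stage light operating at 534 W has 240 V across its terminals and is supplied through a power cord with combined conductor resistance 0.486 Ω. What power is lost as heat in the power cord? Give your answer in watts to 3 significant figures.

Only the current and the line resistance are needed for the I²R loss.
I = P / V = 534 / 240 = 2.225 A through the power cord.
P_line = I² R_line = (2.225)² × 0.486 = 2.406 W

2.41 W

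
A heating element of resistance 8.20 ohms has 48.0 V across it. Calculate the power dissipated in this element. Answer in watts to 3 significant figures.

281 W

We know the drop across the element and its resistance — P = V²/R, one step.
P = (48.0 V)² / 8.20 Ω = 281.0 W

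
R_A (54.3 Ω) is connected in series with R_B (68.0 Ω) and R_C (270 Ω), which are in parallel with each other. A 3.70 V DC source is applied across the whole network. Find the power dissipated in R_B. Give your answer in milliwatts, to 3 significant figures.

50.3 mW

Replace R_B and R_C with their parallel equivalent so the circuit becomes R_A in series with R_p.
R_p = (68.0×270)/(68.0+270) = 54.32 Ω
R_total = 54.3 + 54.32 = 108.6 Ω
I = V / R_total = 3.70 / 108.6 = 0.03406 A
Voltage across the parallel pair: V_p = I × R_p = 0.03406 × 54.32 = 1.850 V
R_B is across V_p, so use P = V²/R for that branch.
P_R_B = (1.850)² / 68.0 = 0.05035 W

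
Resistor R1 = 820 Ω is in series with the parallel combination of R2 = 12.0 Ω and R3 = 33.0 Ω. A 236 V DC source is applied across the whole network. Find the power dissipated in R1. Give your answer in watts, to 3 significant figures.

Reduce the parallel pair to R_p first; the network is then a simple series string.
R_p = (12.0×33.0)/(12.0+33.0) = 8.800 Ω
R_total = 820 + 8.800 = 828.8 Ω
I = V / R_total = 236 / 828.8 = 0.2847 A
R1 carries the full series current, so P = I²R.
P_R1 = (0.2847)² × 820 = 66.49 W

66.5 W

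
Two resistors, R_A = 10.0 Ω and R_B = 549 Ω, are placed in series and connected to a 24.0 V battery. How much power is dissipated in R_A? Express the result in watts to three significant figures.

Since the resistors are in series they all carry the loop current I = V/R_total; the power in any one is I²R.
R_total = 10.0 + 549 = 559.0 Ω
I = V / R_total = 24.0 / 559.0 = 0.04293 A
P_R_A = I² × R_A = (0.04293)² × 10.0 = 0.01843 W

0.0184 W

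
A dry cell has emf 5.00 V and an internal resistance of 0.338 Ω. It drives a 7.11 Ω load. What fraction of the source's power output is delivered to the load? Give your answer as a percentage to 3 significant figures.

95.5 %

Efficiency is P_load / P_total. With a series r and R sharing the same I, P = I²R for each, so η = R/(R+r).
η = R / (R + r) = 7.11 / (7.11 + 0.338) = 0.9546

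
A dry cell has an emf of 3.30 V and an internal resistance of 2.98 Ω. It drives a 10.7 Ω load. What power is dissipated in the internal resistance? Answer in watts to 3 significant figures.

0.173 W

The source's internal resistance is just another series element carrying I; its dissipation is I²r.
I = ε / (r + R) = 3.30 / (2.98 + 10.7) = 0.2412 A
P_int = I² r = (0.2412)² × 2.98 = 0.1734 W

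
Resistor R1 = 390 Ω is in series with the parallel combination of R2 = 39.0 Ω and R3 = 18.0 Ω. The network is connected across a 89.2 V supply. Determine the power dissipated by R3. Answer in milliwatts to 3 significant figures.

414 mW

Collapse R2‖R3 to a single equivalent, reducing the network to two series elements.
R_p = (39.0×18.0)/(39.0+18.0) = 12.32 Ω
R_total = 390 + 12.32 = 402.3 Ω
I = V / R_total = 89.2 / 402.3 = 0.2217 A
Voltage across the parallel pair: V_p = I × R_p = 0.2217 × 12.32 = 2.731 V
With V_p across R3, its power is V_p²/R3.
P_R3 = (2.731)² / 18.0 = 0.4142 W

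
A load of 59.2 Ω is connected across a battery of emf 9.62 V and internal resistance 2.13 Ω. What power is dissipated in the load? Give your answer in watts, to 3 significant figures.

Find the circuit current first, then P = I²R for the load (series elements share I).
I = ε / (r + R) = 9.62 / (2.13 + 59.2) = 0.1569 A
P_load = I² R = (0.1569)² × 59.2 = 1.457 W

1.46 W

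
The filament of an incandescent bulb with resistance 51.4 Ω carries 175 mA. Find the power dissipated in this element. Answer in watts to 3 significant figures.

Knowing I and R, the power is just I²R — no need to find V first.
P = (0.1750 A)² × 51.4 Ω = 1.574 W

1.57 W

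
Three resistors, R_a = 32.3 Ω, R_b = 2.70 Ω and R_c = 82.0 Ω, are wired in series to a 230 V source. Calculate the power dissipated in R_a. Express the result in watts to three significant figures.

Since the resistors are in series they all carry the loop current I = V/R_total; the power in any one is I²R.
R_total = 32.3 + 2.70 + 82.0 = 117.0 Ω
I = V / R_total = 230 / 117.0 = 1.966 A
P_R_a = I² × R_a = (1.966)² × 32.3 = 124.8 W

125 W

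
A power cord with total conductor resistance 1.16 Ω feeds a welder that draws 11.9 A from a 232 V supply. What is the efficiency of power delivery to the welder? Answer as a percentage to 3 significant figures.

94.0 %

The power cord carries the full 11.9 A.
P_line = I² R_line = (11.90)² × 1.16 = 164.3 W
P_source = V I = 232 × 11.90 = 2761 W; P_load = 2597 W
η = P_load / P_source = 2597 / 2761 = 0.9405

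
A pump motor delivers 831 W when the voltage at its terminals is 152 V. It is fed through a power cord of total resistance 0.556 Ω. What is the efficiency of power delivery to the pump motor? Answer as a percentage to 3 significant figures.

98.0 %

I = P / V = 831 / 152 = 5.467 A through the power cord.
P_line = I² R_line = (5.467)² × 0.556 = 16.62 W
P_source = P_load + P_line = 831.0 + 16.62 = 847.6 W
η = P_load / P_source = 831.0 / 847.6 = 0.9804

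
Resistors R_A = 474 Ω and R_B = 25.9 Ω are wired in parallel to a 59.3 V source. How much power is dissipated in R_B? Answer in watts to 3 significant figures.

The supply voltage appears across each parallel branch — just use P = V²/R_B.
P_R_B = V² / R_B = (59.3)² / 25.9 Ω = 135.8 W

136 W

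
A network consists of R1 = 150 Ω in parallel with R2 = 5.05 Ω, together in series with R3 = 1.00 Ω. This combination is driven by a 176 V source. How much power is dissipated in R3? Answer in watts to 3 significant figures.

Combine R1 and R2 into their parallel equivalent first, reducing the network to two series resistors.
R_p = (150×5.05)/(150+5.05) = 4.886 Ω
R_total = R_p + 1.00 = 4.886 + 1.00 = 5.886 Ω
I = V / R_total = 176 / 5.886 = 29.90 A
R3 carries the full series current, so P = I²R.
P_R3 = (29.90)² × 1.00 = 894.2 W

894 W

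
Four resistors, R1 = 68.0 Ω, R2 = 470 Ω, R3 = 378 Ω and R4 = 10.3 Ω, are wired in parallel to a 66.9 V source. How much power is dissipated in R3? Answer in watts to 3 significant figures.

11.8 W

Each parallel branch sees the full supply voltage, so P = V²/R applies directly to the target branch.
P_R3 = V² / R3 = (66.9)² / 378 Ω = 11.84 W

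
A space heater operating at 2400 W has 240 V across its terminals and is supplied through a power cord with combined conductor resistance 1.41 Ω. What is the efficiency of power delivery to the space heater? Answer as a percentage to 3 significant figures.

I = P / V = 2400 / 240 = 10.00 A through the power cord.
P_line = I² R_line = (10.00)² × 1.41 = 141.0 W
P_source = P_load + P_line = 2400 + 141.0 = 2541 W
η = P_load / P_source = 2400 / 2541 = 0.9445

94.5 %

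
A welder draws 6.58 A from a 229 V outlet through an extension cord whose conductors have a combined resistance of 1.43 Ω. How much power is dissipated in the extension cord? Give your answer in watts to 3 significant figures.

The extension cord and load are in series, so the same current flows in both; the loss is I²R_line.
The extension cord carries the full 6.58 A.
P_line = I² R_line = (6.580)² × 1.43 = 61.91 W

61.9 W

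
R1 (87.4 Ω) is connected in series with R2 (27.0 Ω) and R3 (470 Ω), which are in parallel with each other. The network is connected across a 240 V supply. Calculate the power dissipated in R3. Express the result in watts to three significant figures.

First combine the parallel branches into one equivalent R_p, then R1 + R_p is a series pair.
R_p = (27.0×470)/(27.0+470) = 25.53 Ω
R_total = 87.4 + 25.53 = 112.9 Ω
I = V / R_total = 240 / 112.9 = 2.125 A
Voltage across the parallel pair: V_p = I × R_p = 2.125 × 25.53 = 54.26 V
With V_p across R3, its power is V_p²/R3.
P_R3 = (54.26)² / 470 = 6.265 W

6.26 W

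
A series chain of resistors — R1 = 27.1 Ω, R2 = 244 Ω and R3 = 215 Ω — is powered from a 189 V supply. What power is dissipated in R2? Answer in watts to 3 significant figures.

36.9 W

In a series string the same current flows through every resistor — find that current, then P = I²R for the one we want.
R_total = 27.1 + 244 + 215 = 486.1 Ω
I = V / R_total = 189 / 486.1 = 0.3888 A
P_R2 = I² × R2 = (0.3888)² × 244 = 36.89 W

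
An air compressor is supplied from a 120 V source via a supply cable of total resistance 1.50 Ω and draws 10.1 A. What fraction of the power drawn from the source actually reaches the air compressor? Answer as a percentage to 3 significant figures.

The supply cable carries the full 10.1 A.
P_line = I² R_line = (10.10)² × 1.50 = 153.0 W
P_source = V I = 120 × 10.10 = 1212 W; P_load = 1059 W
η = P_load / P_source = 1059 / 1212 = 0.8738

87.4 %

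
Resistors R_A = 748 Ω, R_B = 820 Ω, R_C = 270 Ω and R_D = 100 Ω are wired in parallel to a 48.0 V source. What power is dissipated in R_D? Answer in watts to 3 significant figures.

23.0 W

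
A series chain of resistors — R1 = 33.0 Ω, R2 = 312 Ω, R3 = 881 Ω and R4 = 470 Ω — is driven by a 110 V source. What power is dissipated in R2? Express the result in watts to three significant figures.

1.31 W

The current is common to all series resistors; compute it, then apply P = I²R for the target.
R_total = 33.0 + 312 + 881 + 470 = 1696 Ω
I = V / R_total = 110 / 1696 = 0.06486 A
P_R2 = I² × R2 = (0.06486)² × 312 = 1.312 W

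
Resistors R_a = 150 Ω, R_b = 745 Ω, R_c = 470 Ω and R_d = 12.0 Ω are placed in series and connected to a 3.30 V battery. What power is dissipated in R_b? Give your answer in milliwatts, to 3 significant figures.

4.28 mW

Since the resistors are in series they all carry the loop current I = V/R_total; the power in any one is I²R.
R_total = 150 + 745 + 470 + 12.0 = 1377 Ω
I = V / R_total = 3.30 / 1377 = 0.002397 A
P_R_b = I² × R_b = (0.002397)² × 745 = 0.004279 W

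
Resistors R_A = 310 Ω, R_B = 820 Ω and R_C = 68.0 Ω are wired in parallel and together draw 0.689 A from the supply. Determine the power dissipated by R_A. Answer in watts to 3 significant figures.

4.18 W

Parallel branches share V, not I — compute V via R_eq, then use V²/R for the target branch.
1/R_eq = 1/310 + 1/820 + 1/68.0 ⇒ R_eq = 52.22 Ω
V = I_total × R_eq = 0.6890 × 52.22 = 35.98 V
P_R_A = V² / R_A = (35.98)² / 310 = 4.175 W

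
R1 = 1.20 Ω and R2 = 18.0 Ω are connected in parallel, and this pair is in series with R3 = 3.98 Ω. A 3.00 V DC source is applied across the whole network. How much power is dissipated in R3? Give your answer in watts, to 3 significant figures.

1.37 W

Reduce the parallel combination to a single R_p; the circuit then becomes R_p in series with the remaining resistor.
R_p = (1.20×18.0)/(1.20+18.0) = 1.125 Ω
R_total = R_p + 3.98 = 1.125 + 3.98 = 5.105 Ω
I = V / R_total = 3.00 / 5.105 = 0.5877 A
R3 carries the full series current, so P = I²R.
P_R3 = (0.5877)² × 3.98 = 1.374 W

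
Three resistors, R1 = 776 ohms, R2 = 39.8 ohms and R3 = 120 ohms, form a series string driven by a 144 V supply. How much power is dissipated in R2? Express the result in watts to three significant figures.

Every series element carries the same I. Get I from the total resistance, then P = I² × R2.
R_total = 776 + 39.8 + 120 = 935.8 Ω
I = V / R_total = 144 / 935.8 = 0.1539 A
P_R2 = I² × R2 = (0.1539)² × 39.8 = 0.9424 W

0.942 W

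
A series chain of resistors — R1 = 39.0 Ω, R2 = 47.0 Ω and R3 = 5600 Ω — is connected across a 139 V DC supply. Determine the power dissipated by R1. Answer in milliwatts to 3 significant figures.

23.3 mW

Series elements share the same current, so find I first, then use P = I²R.
R_total = 39.0 + 47.0 + 5600 = 5686 Ω
I = V / R_total = 139 / 5686 = 0.02445 A
P_R1 = I² × R1 = (0.02445)² × 39.0 = 0.02331 W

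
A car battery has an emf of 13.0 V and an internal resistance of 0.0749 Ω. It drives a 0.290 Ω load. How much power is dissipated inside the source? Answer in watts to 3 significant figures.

95.1 W

r is in series with the load, so it carries the full circuit current — the loss in it is I²r.
I = ε / (r + R) = 13.0 / (0.0749 + 0.290) = 35.63 A
P_int = I² r = (35.63)² × 0.0749 = 95.07 W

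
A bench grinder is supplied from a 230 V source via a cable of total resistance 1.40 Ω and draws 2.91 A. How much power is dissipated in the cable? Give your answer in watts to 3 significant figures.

The cable and load are in series, so the same current flows in both; the loss is I²R_line.
The cable carries the full 2.91 A.
P_line = I² R_line = (2.910)² × 1.40 = 11.86 W

11.9 W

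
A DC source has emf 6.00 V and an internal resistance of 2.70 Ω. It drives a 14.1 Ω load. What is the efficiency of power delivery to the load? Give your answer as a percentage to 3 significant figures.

83.9 %

Both r and R carry the same current, so the power split is just the resistance split: η = R/(R+r).
η = R / (R + r) = 14.1 / (14.1 + 2.70) = 0.8393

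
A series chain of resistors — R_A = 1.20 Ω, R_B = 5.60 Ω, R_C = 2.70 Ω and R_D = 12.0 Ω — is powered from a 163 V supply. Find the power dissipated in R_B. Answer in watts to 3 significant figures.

322 W

In a series string the same current flows through every resistor — find that current, then P = I²R for the one we want.
R_total = 1.20 + 5.60 + 2.70 + 12.0 = 21.50 Ω
I = V / R_total = 163 / 21.50 = 7.581 A
P_R_B = I² × R_B = (7.581)² × 5.60 = 321.9 W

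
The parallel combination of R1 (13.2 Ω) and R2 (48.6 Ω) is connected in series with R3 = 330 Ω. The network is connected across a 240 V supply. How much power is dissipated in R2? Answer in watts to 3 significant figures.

First find R_p for the parallel pair, then treat R_p + R3 as a series loop.
R_p = (13.2×48.6)/(13.2+48.6) = 10.38 Ω
R_total = R_p + 330 = 10.38 + 330 = 340.4 Ω
I = V / R_total = 240 / 340.4 = 0.7051 A
Voltage across the parallel pair: V_p = I × R_p = 0.7051 × 10.38 = 7.319 V
Use P = V²/R for R2 with V = V_p.
P_R2 = (7.319)² / 48.6 = 1.102 W

1.10 W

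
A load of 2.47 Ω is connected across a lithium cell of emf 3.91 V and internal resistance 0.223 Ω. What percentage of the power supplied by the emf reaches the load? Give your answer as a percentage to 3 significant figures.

91.7 %

The source delivers εI, of which I²R reaches the load and I²r is lost; since I is common, η = R/(R+r).
η = R / (R + r) = 2.47 / (2.47 + 0.223) = 0.9172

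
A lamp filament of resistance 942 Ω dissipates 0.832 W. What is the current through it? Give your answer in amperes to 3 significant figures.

0.0297 A

The two known quantities fix the third via I = √(P / R).
I = √(0.832 / 942) = 0.02972 A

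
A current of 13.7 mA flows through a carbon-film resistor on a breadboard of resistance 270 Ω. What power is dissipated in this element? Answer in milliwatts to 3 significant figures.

50.7 mW

Current and resistance are given, so P = I²R is the direct form.
P = (0.01370 A)² × 270 Ω = 0.05068 W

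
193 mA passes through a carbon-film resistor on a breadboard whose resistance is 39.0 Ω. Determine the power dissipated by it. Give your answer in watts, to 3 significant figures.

1.45 W

The current through and the resistance of the element are both given; use P = I²R.
P = (0.1930 A)² × 39.0 Ω = 1.453 W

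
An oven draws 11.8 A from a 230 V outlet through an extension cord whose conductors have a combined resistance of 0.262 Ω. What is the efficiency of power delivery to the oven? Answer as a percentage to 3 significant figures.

The extension cord carries the full 11.8 A.
P_line = I² R_line = (11.80)² × 0.262 = 36.48 W
P_source = V I = 230 × 11.80 = 2714 W; P_load = 2678 W
η = P_load / P_source = 2678 / 2714 = 0.9866

98.7 %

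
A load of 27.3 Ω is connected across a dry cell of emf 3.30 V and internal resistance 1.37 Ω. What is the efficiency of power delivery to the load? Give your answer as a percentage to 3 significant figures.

95.2 %

η = P_load/(P_load+P_int) = I²R/(I²R+I²r) = R/(R+r) — the I² cancels for series elements.
η = R / (R + r) = 27.3 / (27.3 + 1.37) = 0.9522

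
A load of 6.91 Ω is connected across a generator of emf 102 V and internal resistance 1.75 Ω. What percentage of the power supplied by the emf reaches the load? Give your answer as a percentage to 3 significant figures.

η = P_load/(P_load+P_int) = I²R/(I²R+I²r) = R/(R+r) — the I² cancels for series elements.
η = R / (R + r) = 6.91 / (6.91 + 1.75) = 0.7979

79.8 %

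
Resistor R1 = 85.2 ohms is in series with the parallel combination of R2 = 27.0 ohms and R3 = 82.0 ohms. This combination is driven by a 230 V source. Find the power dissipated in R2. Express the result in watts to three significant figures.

Replace R2 and R3 with their parallel equivalent so the circuit becomes R1 in series with R_p.
R_p = (27.0×82.0)/(27.0+82.0) = 20.31 Ω
R_total = 85.2 + 20.31 = 105.5 Ω
I = V / R_total = 230 / 105.5 = 2.180 A
Voltage across the parallel pair: V_p = I × R_p = 2.180 × 20.31 = 44.28 V
R2 is across V_p, so use P = V²/R for that branch.
P_R2 = (44.28)² / 27.0 = 72.61 W

72.6 W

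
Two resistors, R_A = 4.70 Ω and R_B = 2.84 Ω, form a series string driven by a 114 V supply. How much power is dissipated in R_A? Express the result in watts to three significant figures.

Series elements share the same current, so find I first, then use P = I²R.
R_total = 4.70 + 2.84 = 7.540 Ω
I = V / R_total = 114 / 7.540 = 15.12 A
P_R_A = I² × R_A = (15.12)² × 4.70 = 1074 W

1070 W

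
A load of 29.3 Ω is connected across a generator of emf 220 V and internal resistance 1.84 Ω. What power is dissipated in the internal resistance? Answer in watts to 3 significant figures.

The source's internal resistance is just another series element carrying I; its dissipation is I²r.
I = ε / (r + R) = 220 / (1.84 + 29.3) = 7.065 A
P_int = I² r = (7.065)² × 1.84 = 91.84 W

91.8 W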